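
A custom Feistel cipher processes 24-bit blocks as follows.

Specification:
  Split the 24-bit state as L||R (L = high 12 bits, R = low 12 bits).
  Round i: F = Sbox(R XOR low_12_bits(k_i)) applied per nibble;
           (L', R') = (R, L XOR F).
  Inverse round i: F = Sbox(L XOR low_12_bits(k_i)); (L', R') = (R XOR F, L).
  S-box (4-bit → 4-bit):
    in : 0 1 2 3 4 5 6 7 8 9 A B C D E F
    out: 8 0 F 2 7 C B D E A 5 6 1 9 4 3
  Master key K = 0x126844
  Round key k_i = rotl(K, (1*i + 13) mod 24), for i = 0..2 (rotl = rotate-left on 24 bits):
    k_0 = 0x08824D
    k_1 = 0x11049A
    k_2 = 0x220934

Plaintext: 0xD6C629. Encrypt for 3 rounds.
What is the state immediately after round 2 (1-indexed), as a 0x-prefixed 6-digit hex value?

0xADB259

s_0 = plaintext = 0xD6C629
s_1 = Round(s_0, k_0) = 0x629ADB
s_2 = Round(s_1, k_1) = 0xADB259
s_3 = Round(s_2, k_2) = 0x259C62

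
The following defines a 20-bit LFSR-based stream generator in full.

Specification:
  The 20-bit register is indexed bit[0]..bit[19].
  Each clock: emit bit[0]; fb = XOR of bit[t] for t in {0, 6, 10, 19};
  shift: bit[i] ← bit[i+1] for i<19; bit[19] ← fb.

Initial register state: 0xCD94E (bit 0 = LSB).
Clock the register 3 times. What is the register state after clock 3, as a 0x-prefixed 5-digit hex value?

0x99B29

reg_0 = 0xCD94E
clock 1: out=0, reg = 0x66CA7
clock 2: out=1, reg = 0x33653
clock 3: out=1, reg = 0x99B29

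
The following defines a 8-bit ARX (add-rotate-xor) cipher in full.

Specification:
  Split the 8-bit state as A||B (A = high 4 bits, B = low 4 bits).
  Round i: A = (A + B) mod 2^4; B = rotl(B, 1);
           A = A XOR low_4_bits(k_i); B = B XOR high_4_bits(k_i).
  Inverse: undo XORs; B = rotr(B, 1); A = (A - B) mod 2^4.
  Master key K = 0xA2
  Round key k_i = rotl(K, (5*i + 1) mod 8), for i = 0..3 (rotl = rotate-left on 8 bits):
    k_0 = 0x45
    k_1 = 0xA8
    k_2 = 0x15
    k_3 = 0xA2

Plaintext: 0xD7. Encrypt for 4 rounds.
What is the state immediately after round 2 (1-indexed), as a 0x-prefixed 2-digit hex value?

s_0 = plaintext = 0xD7
s_1 = Round(s_0, k_0) = 0x1A
s_2 = Round(s_1, k_1) = 0x3F
s_3 = Round(s_2, k_2) = 0x7E
s_4 = Round(s_3, k_3) = 0x77

0x3F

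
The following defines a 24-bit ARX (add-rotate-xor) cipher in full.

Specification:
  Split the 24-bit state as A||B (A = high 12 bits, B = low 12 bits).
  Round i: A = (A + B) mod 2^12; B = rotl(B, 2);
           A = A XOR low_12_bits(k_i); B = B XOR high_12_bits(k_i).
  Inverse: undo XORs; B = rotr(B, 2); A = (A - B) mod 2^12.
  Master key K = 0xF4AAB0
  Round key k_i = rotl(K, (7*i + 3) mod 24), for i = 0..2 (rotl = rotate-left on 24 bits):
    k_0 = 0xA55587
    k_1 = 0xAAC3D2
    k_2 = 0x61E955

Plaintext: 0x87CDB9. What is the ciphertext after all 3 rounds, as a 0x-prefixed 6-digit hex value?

s_0 = plaintext = 0x87CDB9
s_1 = Round(s_0, k_0) = 0x3B2CB2
s_2 = Round(s_1, k_1) = 0x3B6867
s_3 = Round(s_2, k_2) = 0x548780

0x548780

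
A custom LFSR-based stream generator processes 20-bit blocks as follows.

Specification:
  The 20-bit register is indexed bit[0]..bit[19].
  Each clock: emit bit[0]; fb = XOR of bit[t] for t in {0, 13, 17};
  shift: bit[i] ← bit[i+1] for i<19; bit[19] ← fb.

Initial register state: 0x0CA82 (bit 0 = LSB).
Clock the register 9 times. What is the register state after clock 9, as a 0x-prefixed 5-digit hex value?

reg_0 = 0x0CA82
clock 1: out=0, reg = 0x06541
clock 2: out=1, reg = 0x032A0
clock 3: out=0, reg = 0x81950
clock 4: out=0, reg = 0x40CA8
clock 5: out=0, reg = 0x20654
clock 6: out=0, reg = 0x9032A
clock 7: out=0, reg = 0x48195
clock 8: out=1, reg = 0xA40CA
clock 9: out=0, reg = 0xD2065

0xD2065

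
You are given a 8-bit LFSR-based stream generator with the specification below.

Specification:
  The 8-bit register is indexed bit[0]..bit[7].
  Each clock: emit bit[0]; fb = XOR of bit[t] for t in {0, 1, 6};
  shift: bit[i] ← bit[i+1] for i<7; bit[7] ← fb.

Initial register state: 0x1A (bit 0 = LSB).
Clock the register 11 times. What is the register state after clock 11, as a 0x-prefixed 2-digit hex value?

reg_0 = 0x1A
clock 1: out=0, reg = 0x8D
clock 2: out=1, reg = 0xC6
clock 3: out=0, reg = 0x63
clock 4: out=1, reg = 0xB1
clock 5: out=1, reg = 0xD8
clock 6: out=0, reg = 0xEC
clock 7: out=0, reg = 0xF6
clock 8: out=0, reg = 0x7B
clock 9: out=1, reg = 0xBD
clock 10: out=1, reg = 0xDE
clock 11: out=0, reg = 0x6F

0x6F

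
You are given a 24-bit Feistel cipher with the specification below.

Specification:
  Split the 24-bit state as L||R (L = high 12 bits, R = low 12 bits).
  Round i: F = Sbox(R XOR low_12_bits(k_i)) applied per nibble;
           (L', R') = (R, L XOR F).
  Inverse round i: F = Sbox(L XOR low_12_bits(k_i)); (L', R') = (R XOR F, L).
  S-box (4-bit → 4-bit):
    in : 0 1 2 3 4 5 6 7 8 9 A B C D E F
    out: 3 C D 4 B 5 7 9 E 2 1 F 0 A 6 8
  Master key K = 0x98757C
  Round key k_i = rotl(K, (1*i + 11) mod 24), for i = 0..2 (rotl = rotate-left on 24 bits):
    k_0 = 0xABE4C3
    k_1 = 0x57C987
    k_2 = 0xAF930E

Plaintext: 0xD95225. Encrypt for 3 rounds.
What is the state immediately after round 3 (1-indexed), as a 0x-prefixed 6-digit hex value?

0x6B0F04

s_0 = plaintext = 0xD95225
s_1 = Round(s_0, k_0) = 0x225AF2
s_2 = Round(s_1, k_1) = 0xAF26B0
s_3 = Round(s_2, k_2) = 0x6B0F04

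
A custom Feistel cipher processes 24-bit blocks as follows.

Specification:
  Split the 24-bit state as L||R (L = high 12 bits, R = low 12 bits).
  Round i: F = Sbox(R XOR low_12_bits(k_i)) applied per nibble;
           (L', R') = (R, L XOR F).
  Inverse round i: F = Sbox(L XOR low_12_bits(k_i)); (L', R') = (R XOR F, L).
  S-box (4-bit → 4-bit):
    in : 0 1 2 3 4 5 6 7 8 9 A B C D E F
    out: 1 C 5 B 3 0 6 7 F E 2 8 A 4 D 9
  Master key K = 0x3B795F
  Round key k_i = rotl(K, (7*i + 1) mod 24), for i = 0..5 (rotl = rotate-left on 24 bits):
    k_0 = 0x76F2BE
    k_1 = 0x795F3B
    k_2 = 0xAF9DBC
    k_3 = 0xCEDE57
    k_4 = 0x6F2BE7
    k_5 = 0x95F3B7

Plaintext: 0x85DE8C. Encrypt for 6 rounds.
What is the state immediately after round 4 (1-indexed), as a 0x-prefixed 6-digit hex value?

0x590260

s_0 = plaintext = 0x85DE8C
s_1 = Round(s_0, k_0) = 0xE8C2E8
s_2 = Round(s_1, k_1) = 0x2E8AC7
s_3 = Round(s_2, k_2) = 0xAC7590
s_4 = Round(s_3, k_3) = 0x590260
s_5 = Round(s_4, k_4) = 0x260B67
s_6 = Round(s_5, k_5) = 0xB67D21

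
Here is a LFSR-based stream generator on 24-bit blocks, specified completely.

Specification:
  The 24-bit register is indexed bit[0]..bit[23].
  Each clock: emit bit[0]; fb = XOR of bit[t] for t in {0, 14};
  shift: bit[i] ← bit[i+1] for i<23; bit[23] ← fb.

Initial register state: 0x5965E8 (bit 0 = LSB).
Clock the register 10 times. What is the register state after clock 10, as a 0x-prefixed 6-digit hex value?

0x235659

reg_0 = 0x5965E8
clock 1: out=0, reg = 0xACB2F4
clock 2: out=0, reg = 0x56597A
clock 3: out=0, reg = 0xAB2CBD
clock 4: out=1, reg = 0xD5965E
clock 5: out=0, reg = 0x6ACB2F
clock 6: out=1, reg = 0x356597
clock 7: out=1, reg = 0x1AB2CB
clock 8: out=1, reg = 0x8D5965
clock 9: out=1, reg = 0x46ACB2
clock 10: out=0, reg = 0x235659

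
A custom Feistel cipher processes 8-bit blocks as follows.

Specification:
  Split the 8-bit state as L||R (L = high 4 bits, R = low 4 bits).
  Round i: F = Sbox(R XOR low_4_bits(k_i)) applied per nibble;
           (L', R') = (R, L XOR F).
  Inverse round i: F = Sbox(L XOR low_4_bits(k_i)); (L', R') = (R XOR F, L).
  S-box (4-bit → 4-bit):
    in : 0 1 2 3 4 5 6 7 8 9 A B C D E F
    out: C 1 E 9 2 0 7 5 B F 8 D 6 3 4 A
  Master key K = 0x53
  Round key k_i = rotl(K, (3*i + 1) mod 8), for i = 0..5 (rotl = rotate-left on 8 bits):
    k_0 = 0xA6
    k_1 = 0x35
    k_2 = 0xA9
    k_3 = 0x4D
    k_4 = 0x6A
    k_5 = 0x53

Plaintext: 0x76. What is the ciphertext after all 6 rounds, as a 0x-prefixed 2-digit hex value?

s_0 = plaintext = 0x76
s_1 = Round(s_0, k_0) = 0x6B
s_2 = Round(s_1, k_1) = 0xB2
s_3 = Round(s_2, k_2) = 0x26
s_4 = Round(s_3, k_3) = 0x6F
s_5 = Round(s_4, k_4) = 0xF6
s_6 = Round(s_5, k_5) = 0x6F

0x6F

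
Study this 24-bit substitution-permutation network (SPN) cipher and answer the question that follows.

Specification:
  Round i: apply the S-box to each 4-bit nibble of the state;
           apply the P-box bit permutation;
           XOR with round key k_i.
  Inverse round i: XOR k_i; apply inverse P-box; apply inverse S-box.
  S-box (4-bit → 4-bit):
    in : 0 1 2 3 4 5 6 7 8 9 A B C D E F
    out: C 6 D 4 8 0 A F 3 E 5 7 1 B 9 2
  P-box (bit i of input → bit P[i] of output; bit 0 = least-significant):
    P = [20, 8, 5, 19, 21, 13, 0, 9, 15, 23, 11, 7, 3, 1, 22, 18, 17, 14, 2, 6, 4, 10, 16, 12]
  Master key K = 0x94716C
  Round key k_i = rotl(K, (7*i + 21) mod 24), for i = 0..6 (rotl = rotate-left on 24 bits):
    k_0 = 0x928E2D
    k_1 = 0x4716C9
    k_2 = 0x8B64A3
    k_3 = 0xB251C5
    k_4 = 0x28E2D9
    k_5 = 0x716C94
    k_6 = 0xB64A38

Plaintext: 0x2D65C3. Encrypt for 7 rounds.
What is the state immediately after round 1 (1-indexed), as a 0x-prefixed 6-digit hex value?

0xB5DE5F

s_0 = plaintext = 0x2D65C3
s_1 = Round(s_0, k_0) = 0xB5DE5F
s_2 = Round(s_1, k_1) = 0x429353
s_3 = Round(s_2, k_2) = 0xCD7CC5
s_4 = Round(s_3, k_3) = 0xD4919F
s_5 = Round(s_4, k_4) = 0xECDD8A
s_6 = Round(s_5, k_5) = 0xC7DC2E
s_7 = Round(s_6, k_6) = 0x888867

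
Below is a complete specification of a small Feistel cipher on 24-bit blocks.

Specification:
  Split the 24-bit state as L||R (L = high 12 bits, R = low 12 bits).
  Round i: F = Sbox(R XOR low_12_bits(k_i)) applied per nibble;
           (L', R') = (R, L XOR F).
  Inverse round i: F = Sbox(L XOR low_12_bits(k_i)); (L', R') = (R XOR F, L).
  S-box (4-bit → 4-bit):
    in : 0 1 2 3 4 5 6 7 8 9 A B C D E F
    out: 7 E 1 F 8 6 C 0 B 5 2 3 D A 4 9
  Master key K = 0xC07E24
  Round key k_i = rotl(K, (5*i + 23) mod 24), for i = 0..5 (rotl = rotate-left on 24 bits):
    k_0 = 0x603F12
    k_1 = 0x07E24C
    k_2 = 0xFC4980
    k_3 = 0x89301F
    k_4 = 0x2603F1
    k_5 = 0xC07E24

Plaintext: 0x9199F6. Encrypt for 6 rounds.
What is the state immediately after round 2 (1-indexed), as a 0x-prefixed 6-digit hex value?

0x55191C

s_0 = plaintext = 0x9199F6
s_1 = Round(s_0, k_0) = 0x9F6551
s_2 = Round(s_1, k_1) = 0x55191C
s_3 = Round(s_2, k_2) = 0x91C20C
s_4 = Round(s_3, k_3) = 0x20C8F3
s_5 = Round(s_4, k_4) = 0x8F317D
s_6 = Round(s_5, k_5) = 0x17D196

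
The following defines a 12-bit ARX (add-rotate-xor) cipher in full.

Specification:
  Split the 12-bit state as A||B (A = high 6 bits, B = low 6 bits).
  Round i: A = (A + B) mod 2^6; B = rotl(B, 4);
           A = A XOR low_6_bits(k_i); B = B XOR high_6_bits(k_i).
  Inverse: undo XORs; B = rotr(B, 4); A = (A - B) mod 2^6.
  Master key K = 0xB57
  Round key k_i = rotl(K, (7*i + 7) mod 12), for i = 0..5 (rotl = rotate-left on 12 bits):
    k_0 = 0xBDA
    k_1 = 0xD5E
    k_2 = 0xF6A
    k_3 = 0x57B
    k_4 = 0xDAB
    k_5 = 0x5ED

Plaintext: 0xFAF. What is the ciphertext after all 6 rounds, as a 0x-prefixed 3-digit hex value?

0x79E

s_0 = plaintext = 0xFAF
s_1 = Round(s_0, k_0) = 0xDD4
s_2 = Round(s_1, k_1) = 0x570
s_3 = Round(s_2, k_2) = 0xBF1
s_4 = Round(s_3, k_3) = 0x6C9
s_5 = Round(s_4, k_4) = 0x3E4
s_6 = Round(s_5, k_5) = 0x79E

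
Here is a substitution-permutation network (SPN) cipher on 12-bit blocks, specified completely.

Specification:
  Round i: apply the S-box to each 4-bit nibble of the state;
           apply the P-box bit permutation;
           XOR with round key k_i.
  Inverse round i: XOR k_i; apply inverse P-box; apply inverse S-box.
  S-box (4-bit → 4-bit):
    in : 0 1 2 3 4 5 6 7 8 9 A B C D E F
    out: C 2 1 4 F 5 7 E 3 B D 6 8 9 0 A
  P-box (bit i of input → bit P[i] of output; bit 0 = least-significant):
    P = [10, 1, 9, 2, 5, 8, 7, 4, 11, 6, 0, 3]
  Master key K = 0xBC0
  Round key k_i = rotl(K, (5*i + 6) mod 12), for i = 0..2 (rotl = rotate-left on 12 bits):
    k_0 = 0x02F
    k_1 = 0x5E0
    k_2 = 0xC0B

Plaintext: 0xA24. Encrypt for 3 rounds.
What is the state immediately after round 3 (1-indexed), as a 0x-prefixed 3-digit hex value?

s_0 = plaintext = 0xA24
s_1 = Round(s_0, k_0) = 0xE00
s_2 = Round(s_1, k_1) = 0x774
s_3 = Round(s_2, k_2) = 0xBD4

0xBD4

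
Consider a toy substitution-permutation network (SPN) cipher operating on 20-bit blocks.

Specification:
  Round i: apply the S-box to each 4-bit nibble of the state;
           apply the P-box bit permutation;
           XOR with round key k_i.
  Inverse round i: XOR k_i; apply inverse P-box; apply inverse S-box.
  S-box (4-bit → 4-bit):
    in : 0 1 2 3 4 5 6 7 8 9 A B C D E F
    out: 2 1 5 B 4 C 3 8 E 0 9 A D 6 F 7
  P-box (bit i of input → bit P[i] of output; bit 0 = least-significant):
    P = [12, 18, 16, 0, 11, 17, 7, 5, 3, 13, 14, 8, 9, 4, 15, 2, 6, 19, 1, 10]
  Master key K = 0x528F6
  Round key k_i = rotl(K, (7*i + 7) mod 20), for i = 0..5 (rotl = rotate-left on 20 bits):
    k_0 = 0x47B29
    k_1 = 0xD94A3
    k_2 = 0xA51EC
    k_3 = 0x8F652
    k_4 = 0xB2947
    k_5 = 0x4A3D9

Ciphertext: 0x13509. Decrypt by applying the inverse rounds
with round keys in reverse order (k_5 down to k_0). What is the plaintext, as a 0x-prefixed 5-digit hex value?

s_0 = ciphertext = 0x13509
s_1 = InvRound(s_0, k_5) = 0xAF94F
s_2 = InvRound(s_1, k_4) = 0x94292
s_3 = InvRound(s_2, k_3) = 0xA4042
s_4 = InvRound(s_3, k_2) = 0x47A51
s_5 = InvRound(s_4, k_1) = 0xEFDC4
s_6 = InvRound(s_5, k_0) = 0x3C187

0x3C187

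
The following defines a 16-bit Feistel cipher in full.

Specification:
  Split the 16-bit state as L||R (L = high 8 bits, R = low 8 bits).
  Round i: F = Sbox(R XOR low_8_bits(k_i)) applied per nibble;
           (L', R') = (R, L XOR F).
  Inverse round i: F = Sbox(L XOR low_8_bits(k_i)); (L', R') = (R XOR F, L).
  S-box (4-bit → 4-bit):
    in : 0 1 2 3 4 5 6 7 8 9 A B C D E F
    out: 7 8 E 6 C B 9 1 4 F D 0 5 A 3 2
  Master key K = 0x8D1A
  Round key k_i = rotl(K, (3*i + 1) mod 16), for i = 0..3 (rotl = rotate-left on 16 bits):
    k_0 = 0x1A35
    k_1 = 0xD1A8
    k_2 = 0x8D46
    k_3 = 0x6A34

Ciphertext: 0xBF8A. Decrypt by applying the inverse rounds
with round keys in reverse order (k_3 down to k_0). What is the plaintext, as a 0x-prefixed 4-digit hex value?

s_0 = ciphertext = 0xBF8A
s_1 = InvRound(s_0, k_3) = 0xCABF
s_2 = InvRound(s_1, k_2) = 0xFACA
s_3 = InvRound(s_2, k_1) = 0x74FA
s_4 = InvRound(s_3, k_0) = 0x3274

0x3274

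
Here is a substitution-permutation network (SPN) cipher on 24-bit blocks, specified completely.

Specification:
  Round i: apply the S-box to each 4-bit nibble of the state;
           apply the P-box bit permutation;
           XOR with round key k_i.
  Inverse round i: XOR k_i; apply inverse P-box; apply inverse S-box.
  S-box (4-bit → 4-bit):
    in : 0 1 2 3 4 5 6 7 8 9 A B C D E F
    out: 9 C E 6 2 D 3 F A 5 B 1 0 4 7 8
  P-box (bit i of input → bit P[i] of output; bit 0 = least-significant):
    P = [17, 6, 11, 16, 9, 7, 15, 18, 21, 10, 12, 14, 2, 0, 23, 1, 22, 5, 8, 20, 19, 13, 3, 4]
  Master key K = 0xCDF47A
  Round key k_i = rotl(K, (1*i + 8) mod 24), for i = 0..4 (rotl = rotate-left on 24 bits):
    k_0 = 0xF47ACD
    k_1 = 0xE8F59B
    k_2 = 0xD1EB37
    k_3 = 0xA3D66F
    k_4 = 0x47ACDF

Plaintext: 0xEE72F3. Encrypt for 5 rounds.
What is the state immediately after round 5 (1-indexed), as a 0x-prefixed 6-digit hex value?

0xC02BBB

s_0 = plaintext = 0xEE72F3
s_1 = Round(s_0, k_0) = 0x3807A2
s_2 = Round(s_1, k_1) = 0xDD8B75
s_3 = Round(s_2, k_2) = 0xF660BC
s_4 = Round(s_3, k_3) = 0xC3945A
s_5 = Round(s_4, k_4) = 0xC02BBB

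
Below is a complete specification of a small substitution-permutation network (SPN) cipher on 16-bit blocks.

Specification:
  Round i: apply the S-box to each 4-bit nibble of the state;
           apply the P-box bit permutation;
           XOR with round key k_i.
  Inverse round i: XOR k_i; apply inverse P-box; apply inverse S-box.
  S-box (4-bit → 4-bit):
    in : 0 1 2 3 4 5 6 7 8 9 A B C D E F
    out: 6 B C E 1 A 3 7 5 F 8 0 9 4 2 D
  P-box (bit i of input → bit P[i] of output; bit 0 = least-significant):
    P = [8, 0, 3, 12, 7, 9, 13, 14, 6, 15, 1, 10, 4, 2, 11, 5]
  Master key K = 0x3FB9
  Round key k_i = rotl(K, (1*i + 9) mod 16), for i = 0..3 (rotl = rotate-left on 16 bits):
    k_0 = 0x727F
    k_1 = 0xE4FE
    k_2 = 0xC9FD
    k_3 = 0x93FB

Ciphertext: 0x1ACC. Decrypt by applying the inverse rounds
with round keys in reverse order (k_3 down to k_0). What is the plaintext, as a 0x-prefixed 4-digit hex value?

0x2248

s_0 = ciphertext = 0x1ACC
s_1 = InvRound(s_0, k_3) = 0x90B6
s_2 = InvRound(s_1, k_2) = 0xD8A9
s_3 = InvRound(s_2, k_1) = 0x7FD5
s_4 = InvRound(s_3, k_0) = 0x2248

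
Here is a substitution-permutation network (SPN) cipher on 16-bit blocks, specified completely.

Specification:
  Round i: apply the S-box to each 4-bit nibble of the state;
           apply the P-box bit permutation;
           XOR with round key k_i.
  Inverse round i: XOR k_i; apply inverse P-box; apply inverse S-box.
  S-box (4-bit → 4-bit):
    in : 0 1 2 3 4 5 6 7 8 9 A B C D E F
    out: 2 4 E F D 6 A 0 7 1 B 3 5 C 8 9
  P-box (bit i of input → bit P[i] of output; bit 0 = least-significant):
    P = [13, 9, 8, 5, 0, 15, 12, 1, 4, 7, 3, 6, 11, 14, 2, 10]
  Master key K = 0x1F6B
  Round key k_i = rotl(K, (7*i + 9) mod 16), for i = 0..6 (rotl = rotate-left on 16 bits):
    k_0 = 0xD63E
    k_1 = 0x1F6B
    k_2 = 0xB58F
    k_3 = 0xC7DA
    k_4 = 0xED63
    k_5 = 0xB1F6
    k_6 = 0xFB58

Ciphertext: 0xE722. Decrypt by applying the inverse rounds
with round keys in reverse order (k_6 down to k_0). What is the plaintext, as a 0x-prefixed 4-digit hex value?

s_0 = ciphertext = 0xE722
s_1 = InvRound(s_0, k_6) = 0xF4DE
s_2 = InvRound(s_1, k_5) = 0x617D
s_3 = InvRound(s_2, k_4) = 0x4C67
s_4 = InvRound(s_3, k_3) = 0xC8B2
s_5 = InvRound(s_4, k_2) = 0x3CC4
s_6 = InvRound(s_5, k_1) = 0x15F3
s_7 = InvRound(s_6, k_0) = 0x52B5

0x52B5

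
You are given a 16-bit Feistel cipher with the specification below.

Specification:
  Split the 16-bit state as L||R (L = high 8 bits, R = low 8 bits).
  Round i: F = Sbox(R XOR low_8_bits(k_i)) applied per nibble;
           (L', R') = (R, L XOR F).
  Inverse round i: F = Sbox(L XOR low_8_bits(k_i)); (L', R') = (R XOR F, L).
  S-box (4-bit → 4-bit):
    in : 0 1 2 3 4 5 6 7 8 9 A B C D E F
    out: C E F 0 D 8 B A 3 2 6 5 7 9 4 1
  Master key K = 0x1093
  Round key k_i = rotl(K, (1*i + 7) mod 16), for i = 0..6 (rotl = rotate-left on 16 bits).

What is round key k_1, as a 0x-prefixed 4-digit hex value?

K = 0x1093
k_0 = rotl(K, (1*0+7) mod 16) = rotl(K, 7) = 0x4988
k_1 = rotl(K, (1*1+7) mod 16) = rotl(K, 8) = 0x9310

0x9310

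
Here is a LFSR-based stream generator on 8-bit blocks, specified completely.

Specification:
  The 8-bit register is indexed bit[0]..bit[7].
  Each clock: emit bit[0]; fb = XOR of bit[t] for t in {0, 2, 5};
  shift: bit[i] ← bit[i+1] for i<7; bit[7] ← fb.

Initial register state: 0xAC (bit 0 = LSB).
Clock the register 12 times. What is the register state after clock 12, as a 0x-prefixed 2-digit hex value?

0x29

reg_0 = 0xAC
clock 1: out=0, reg = 0x56
clock 2: out=0, reg = 0xAB
clock 3: out=1, reg = 0x55
clock 4: out=1, reg = 0x2A
clock 5: out=0, reg = 0x95
clock 6: out=1, reg = 0x4A
clock 7: out=0, reg = 0x25
clock 8: out=1, reg = 0x92
clock 9: out=0, reg = 0x49
clock 10: out=1, reg = 0xA4
clock 11: out=0, reg = 0x52
clock 12: out=0, reg = 0x29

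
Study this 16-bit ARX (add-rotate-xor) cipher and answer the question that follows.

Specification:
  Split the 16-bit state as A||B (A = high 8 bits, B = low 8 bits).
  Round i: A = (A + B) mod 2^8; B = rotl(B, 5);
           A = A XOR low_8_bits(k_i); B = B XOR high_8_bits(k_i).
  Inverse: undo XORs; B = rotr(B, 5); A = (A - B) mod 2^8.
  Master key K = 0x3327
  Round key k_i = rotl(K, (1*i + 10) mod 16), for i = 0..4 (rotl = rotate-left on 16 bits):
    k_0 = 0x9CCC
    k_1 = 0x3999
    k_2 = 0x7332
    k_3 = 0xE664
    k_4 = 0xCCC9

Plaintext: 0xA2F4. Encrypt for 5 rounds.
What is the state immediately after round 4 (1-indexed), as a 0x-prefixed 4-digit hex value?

s_0 = plaintext = 0xA2F4
s_1 = Round(s_0, k_0) = 0x5A02
s_2 = Round(s_1, k_1) = 0xC579
s_3 = Round(s_2, k_2) = 0x0C5C
s_4 = Round(s_3, k_3) = 0x0C6D
s_5 = Round(s_4, k_4) = 0xB061

0x0C6D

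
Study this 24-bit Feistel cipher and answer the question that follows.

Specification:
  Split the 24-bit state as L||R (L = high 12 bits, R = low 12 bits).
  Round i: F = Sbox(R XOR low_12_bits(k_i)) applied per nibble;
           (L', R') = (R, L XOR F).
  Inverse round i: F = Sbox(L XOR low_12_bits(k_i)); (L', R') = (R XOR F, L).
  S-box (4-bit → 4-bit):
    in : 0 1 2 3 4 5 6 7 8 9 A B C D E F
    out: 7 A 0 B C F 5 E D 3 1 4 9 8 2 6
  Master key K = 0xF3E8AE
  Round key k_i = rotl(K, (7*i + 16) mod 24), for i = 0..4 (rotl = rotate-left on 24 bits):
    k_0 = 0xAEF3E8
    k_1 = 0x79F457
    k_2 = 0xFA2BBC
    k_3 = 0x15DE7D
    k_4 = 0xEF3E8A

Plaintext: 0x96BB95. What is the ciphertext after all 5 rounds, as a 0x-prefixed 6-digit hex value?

0x0338DF

s_0 = plaintext = 0x96BB95
s_1 = Round(s_0, k_0) = 0xB95483
s_2 = Round(s_1, k_1) = 0x483C19
s_3 = Round(s_2, k_2) = 0xC19A9C
s_4 = Round(s_3, k_3) = 0xA9C033
s_5 = Round(s_4, k_4) = 0x0338DF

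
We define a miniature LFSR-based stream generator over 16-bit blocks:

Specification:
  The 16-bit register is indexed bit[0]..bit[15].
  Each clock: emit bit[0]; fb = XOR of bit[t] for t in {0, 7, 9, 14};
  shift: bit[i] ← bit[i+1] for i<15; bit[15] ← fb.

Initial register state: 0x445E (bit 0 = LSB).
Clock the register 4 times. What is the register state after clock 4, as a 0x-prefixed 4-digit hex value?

0x1445

reg_0 = 0x445E
clock 1: out=0, reg = 0xA22F
clock 2: out=1, reg = 0x5117
clock 3: out=1, reg = 0x288B
clock 4: out=1, reg = 0x1445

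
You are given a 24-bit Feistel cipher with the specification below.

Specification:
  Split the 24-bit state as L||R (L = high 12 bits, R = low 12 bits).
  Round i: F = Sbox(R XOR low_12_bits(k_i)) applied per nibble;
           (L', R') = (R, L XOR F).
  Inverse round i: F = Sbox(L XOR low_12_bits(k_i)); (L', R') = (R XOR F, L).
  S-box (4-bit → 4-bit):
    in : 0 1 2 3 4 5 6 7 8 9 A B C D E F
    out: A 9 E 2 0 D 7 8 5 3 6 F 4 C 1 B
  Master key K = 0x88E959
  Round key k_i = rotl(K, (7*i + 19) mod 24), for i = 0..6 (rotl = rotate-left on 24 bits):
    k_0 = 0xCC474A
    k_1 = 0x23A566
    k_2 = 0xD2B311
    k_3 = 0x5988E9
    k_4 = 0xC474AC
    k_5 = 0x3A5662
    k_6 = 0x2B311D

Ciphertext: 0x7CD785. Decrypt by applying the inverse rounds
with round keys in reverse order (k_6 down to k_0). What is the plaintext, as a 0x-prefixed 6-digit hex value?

s_0 = ciphertext = 0x7CD785
s_1 = InvRound(s_0, k_6) = 0x04F7CD
s_2 = InvRound(s_1, k_5) = 0x02104F
s_3 = InvRound(s_2, k_4) = 0x013021
s_4 = InvRound(s_3, k_3) = 0x597013
s_5 = InvRound(s_4, k_2) = 0x744597
s_6 = InvRound(s_5, k_1) = 0xB79744
s_7 = InvRound(s_6, k_0) = 0x366B79

0x366B79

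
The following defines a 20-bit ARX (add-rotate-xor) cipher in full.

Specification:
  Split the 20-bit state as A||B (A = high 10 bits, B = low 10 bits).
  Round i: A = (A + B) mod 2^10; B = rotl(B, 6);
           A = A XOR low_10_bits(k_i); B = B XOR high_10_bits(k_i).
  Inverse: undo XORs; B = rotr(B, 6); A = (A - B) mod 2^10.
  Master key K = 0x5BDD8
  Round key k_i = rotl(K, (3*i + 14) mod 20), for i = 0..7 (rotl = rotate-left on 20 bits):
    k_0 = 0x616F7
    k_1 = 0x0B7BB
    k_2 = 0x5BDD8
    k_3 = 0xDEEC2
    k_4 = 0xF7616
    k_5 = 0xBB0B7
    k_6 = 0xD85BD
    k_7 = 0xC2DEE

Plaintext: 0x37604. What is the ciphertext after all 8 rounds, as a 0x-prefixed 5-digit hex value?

s_0 = plaintext = 0x37604
s_1 = Round(s_0, k_0) = 0x058A5
s_2 = Round(s_1, k_1) = 0xC0167
s_3 = Round(s_2, k_2) = 0x6FCB9
s_4 = Round(s_3, k_3) = 0x2E930
s_5 = Round(s_4, k_4) = 0xFF3CE
s_6 = Round(s_5, k_5) = 0xDF550
s_7 = Round(s_6, k_6) = 0x5C374
s_8 = Round(s_7, k_7) = 0x42A3C

0x42A3C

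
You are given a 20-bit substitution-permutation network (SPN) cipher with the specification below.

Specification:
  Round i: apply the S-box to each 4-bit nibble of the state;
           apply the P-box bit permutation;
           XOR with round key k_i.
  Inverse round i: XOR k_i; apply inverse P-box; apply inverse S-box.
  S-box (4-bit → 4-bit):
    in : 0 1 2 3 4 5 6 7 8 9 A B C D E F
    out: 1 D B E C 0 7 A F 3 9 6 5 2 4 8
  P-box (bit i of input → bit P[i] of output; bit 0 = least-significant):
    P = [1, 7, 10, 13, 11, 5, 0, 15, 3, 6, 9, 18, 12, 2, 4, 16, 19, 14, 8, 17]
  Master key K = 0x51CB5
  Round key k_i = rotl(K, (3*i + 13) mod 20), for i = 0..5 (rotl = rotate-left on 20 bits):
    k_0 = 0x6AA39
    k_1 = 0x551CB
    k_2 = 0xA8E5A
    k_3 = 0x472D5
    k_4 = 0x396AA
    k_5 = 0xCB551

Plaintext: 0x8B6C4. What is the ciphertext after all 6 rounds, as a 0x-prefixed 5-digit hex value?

s_0 = plaintext = 0x8B6C4
s_1 = Round(s_0, k_0) = 0xCC564
s_2 = Round(s_1, k_1) = 0xD6CFA
s_3 = Round(s_2, k_2) = 0xA7C44
s_4 = Round(s_3, k_3) = 0xFD4D8
s_5 = Round(s_4, k_4) = 0x5B00C
s_6 = Round(s_5, k_5) = 0xCB94F

0xCB94F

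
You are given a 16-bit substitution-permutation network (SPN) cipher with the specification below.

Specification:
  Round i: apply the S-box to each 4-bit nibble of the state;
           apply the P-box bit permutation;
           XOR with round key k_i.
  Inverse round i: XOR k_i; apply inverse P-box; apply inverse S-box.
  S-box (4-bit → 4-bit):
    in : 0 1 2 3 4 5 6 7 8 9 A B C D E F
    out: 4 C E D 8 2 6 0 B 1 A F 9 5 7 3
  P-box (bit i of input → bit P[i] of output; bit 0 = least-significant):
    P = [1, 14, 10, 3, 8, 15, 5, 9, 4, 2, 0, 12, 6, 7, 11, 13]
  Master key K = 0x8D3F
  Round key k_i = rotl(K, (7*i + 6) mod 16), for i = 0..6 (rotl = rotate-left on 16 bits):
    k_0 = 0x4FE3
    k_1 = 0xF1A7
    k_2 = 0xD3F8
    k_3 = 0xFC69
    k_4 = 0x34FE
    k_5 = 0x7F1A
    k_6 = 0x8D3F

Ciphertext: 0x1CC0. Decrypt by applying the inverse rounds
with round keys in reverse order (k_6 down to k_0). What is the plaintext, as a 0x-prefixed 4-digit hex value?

0x5246

s_0 = ciphertext = 0x1CC0
s_1 = InvRound(s_0, k_6) = 0xFBEC
s_2 = InvRound(s_1, k_5) = 0xFF6D
s_3 = InvRound(s_2, k_4) = 0x6D8F
s_4 = InvRound(s_3, k_3) = 0xFAE9
s_5 = InvRound(s_4, k_2) = 0x1D97
s_6 = InvRound(s_5, k_1) = 0x1966
s_7 = InvRound(s_6, k_0) = 0x5246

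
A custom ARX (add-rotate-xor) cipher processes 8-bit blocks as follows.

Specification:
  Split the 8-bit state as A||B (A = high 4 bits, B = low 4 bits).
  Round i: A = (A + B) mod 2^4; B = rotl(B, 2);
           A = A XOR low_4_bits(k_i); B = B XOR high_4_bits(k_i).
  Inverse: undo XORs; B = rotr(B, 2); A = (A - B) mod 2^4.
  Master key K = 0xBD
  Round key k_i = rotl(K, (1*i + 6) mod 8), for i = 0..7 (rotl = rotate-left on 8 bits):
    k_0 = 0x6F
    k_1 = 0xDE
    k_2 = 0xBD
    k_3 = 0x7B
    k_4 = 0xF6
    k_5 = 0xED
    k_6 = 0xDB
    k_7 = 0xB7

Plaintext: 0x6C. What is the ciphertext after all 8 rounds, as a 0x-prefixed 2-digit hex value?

0x9C

s_0 = plaintext = 0x6C
s_1 = Round(s_0, k_0) = 0xD5
s_2 = Round(s_1, k_1) = 0xC8
s_3 = Round(s_2, k_2) = 0x99
s_4 = Round(s_3, k_3) = 0x91
s_5 = Round(s_4, k_4) = 0xCB
s_6 = Round(s_5, k_5) = 0xA0
s_7 = Round(s_6, k_6) = 0x1D
s_8 = Round(s_7, k_7) = 0x9C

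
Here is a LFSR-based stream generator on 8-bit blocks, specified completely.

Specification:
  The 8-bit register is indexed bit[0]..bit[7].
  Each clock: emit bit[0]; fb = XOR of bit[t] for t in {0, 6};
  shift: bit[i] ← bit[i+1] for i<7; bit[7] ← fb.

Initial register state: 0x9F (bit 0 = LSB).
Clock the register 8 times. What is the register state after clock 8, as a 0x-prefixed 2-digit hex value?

reg_0 = 0x9F
clock 1: out=1, reg = 0xCF
clock 2: out=1, reg = 0x67
clock 3: out=1, reg = 0x33
clock 4: out=1, reg = 0x99
clock 5: out=1, reg = 0xCC
clock 6: out=0, reg = 0xE6
clock 7: out=0, reg = 0xF3
clock 8: out=1, reg = 0x79

0x79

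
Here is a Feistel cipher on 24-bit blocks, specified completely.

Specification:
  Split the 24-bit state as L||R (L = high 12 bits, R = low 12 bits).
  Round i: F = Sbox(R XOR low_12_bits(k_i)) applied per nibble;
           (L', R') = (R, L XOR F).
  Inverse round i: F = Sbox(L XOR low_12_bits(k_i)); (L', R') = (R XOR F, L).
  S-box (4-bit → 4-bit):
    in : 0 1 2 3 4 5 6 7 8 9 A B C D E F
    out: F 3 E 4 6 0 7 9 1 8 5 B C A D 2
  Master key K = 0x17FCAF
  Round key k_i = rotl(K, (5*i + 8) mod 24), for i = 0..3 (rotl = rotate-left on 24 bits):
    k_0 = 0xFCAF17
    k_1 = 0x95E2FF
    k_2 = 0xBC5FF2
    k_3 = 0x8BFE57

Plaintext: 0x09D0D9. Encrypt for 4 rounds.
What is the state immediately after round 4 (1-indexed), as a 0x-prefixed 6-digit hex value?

s_0 = plaintext = 0x09D0D9
s_1 = Round(s_0, k_0) = 0x0D9250
s_2 = Round(s_1, k_1) = 0x250F8B
s_3 = Round(s_2, k_2) = 0xF8BDC8
s_4 = Round(s_3, k_3) = 0xDC8B09

0xDC8B09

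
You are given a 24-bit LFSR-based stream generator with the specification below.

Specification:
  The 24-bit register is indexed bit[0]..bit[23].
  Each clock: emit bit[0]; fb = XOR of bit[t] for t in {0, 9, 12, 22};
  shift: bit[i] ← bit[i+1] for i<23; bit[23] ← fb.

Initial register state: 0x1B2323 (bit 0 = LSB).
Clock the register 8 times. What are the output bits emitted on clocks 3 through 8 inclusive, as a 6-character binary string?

reg_0 = 0x1B2323
clock 1: out=1, reg = 0x0D9191
clock 2: out=1, reg = 0x06C8C8
clock 3: out=0, reg = 0x036464
clock 4: out=0, reg = 0x01B232
clock 5: out=0, reg = 0x00D919
clock 6: out=1, reg = 0x006C8C
clock 7: out=0, reg = 0x003646
clock 8: out=0, reg = 0x001B23

000100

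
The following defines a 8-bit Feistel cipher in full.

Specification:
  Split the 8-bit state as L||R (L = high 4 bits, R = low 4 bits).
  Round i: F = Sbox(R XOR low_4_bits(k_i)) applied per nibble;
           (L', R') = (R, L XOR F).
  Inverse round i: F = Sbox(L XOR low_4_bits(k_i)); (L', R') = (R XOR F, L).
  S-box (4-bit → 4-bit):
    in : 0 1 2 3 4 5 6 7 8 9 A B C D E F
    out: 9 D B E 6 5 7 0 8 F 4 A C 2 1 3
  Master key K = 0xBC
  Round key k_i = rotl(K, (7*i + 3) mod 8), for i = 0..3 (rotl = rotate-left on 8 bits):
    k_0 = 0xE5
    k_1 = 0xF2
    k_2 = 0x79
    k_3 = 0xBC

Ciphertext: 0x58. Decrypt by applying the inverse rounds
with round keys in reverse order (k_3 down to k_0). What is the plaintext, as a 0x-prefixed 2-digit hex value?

0x10

s_0 = ciphertext = 0x58
s_1 = InvRound(s_0, k_3) = 0x75
s_2 = InvRound(s_1, k_2) = 0x47
s_3 = InvRound(s_2, k_1) = 0x04
s_4 = InvRound(s_3, k_0) = 0x10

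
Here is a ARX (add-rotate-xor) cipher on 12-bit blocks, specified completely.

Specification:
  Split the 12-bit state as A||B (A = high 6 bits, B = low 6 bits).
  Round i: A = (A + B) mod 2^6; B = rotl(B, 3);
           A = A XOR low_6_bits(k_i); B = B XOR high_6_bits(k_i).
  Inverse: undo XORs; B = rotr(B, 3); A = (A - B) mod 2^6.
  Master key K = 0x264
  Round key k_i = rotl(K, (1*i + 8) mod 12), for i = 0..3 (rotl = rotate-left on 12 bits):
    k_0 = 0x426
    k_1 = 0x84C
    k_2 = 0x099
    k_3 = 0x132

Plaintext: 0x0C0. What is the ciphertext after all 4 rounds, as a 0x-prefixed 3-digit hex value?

0x477

s_0 = plaintext = 0x0C0
s_1 = Round(s_0, k_0) = 0x950
s_2 = Round(s_1, k_1) = 0xE63
s_3 = Round(s_2, k_2) = 0x15E
s_4 = Round(s_3, k_3) = 0x477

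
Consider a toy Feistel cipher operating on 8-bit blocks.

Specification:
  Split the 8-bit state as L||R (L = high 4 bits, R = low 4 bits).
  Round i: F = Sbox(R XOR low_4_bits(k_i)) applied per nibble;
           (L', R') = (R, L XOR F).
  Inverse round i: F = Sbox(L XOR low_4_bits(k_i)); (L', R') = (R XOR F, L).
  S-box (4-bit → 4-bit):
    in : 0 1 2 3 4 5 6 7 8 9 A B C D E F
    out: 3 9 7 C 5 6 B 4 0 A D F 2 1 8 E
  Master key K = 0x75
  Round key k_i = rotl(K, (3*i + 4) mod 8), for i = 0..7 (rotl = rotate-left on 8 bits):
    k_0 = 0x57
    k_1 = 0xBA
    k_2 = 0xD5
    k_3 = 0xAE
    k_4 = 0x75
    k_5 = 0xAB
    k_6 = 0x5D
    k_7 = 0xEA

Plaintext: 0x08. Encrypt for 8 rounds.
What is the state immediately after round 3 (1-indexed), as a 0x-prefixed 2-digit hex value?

s_0 = plaintext = 0x08
s_1 = Round(s_0, k_0) = 0x8E
s_2 = Round(s_1, k_1) = 0xED
s_3 = Round(s_2, k_2) = 0xDE
s_4 = Round(s_3, k_3) = 0xEE
s_5 = Round(s_4, k_4) = 0xE1
s_6 = Round(s_5, k_5) = 0x13
s_7 = Round(s_6, k_6) = 0x39
s_8 = Round(s_7, k_7) = 0x9F

0xDE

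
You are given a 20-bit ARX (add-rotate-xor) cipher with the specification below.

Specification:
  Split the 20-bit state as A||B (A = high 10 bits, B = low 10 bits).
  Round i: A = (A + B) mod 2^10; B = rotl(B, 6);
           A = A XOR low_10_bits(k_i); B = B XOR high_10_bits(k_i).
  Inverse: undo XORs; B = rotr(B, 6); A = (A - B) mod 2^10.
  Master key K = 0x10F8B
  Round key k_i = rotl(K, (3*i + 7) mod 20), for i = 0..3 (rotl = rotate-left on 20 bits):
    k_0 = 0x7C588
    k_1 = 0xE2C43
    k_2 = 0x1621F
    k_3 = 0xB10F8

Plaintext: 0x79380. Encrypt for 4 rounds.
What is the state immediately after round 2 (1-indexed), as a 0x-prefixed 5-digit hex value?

0xBD9D7

s_0 = plaintext = 0x79380
s_1 = Round(s_0, k_0) = 0x3B1C9
s_2 = Round(s_1, k_1) = 0xBD9D7
s_3 = Round(s_2, k_2) = 0xB4985
s_4 = Round(s_3, k_3) = 0x2BF9C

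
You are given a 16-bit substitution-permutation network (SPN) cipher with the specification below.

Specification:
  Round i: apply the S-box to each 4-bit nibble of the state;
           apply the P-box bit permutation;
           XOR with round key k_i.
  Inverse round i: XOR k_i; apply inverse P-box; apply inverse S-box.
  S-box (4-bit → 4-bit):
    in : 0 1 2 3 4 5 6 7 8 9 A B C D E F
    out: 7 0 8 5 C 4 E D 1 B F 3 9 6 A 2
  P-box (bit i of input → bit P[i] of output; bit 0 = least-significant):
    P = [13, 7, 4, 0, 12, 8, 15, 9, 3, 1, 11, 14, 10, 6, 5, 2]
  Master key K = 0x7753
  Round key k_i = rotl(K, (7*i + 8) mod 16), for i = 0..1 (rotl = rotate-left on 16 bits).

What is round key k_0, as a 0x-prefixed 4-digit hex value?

0x5377

K = 0x7753
k_0 = rotl(K, (7*0+8) mod 16) = rotl(K, 8) = 0x5377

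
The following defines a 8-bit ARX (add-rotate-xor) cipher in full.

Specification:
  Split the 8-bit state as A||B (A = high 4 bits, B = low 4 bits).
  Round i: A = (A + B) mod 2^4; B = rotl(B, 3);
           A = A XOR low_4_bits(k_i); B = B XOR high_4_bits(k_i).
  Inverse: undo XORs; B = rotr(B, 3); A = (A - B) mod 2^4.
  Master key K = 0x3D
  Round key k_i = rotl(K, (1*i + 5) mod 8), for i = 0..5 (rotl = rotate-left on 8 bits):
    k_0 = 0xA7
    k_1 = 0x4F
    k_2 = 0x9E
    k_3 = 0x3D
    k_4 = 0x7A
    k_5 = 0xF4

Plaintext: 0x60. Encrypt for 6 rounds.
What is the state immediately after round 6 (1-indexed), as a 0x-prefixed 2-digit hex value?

s_0 = plaintext = 0x60
s_1 = Round(s_0, k_0) = 0x1A
s_2 = Round(s_1, k_1) = 0x41
s_3 = Round(s_2, k_2) = 0xB1
s_4 = Round(s_3, k_3) = 0x1B
s_5 = Round(s_4, k_4) = 0x6A
s_6 = Round(s_5, k_5) = 0x4A

0x4A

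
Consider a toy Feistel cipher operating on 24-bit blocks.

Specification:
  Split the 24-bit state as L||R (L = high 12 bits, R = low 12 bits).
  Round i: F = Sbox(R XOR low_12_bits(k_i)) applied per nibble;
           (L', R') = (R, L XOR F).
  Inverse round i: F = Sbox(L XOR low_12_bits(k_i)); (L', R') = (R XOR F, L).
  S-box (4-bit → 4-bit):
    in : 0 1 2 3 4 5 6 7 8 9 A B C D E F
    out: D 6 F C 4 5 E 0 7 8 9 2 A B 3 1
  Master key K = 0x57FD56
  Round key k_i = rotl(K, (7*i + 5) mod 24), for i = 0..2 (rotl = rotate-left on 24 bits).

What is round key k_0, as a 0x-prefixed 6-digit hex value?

K = 0x57FD56
k_0 = rotl(K, (7*0+5) mod 24) = rotl(K, 5) = 0xFFAACA

0xFFAACA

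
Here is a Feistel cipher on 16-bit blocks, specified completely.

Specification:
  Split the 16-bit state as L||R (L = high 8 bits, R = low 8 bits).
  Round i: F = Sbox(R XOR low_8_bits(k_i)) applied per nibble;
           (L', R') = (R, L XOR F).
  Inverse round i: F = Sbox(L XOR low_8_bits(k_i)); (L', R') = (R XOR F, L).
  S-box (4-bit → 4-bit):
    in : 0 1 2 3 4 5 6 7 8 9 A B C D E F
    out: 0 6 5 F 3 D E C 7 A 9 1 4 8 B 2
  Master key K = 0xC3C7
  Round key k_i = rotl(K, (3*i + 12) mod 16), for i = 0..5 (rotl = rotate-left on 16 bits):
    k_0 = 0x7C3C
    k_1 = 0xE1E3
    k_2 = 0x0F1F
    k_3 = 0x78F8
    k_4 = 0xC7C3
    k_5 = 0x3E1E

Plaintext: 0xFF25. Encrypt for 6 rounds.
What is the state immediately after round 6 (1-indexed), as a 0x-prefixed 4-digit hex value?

s_0 = plaintext = 0xFF25
s_1 = Round(s_0, k_0) = 0x2595
s_2 = Round(s_1, k_1) = 0x95EB
s_3 = Round(s_2, k_2) = 0xEBB6
s_4 = Round(s_3, k_3) = 0xB6D0
s_5 = Round(s_4, k_4) = 0xD0D9
s_6 = Round(s_5, k_5) = 0xD99C

0xD99C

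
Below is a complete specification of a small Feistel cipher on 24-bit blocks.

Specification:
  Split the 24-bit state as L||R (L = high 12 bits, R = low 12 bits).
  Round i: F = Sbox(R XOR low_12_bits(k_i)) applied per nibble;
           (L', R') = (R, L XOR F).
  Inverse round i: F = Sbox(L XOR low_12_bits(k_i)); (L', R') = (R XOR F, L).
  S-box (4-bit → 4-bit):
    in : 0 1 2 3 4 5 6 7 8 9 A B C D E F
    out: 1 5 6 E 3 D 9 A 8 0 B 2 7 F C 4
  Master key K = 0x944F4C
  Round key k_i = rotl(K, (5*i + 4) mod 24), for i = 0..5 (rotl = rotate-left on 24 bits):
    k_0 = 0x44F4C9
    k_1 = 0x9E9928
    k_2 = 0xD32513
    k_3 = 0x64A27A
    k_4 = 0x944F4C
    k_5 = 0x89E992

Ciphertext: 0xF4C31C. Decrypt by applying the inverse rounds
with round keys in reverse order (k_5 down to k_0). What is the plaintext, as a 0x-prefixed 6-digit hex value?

0x3481CE

s_0 = ciphertext = 0xF4C31C
s_1 = InvRound(s_0, k_5) = 0xAE0F4C
s_2 = InvRound(s_1, k_4) = 0x2FBAE0
s_3 = InvRound(s_2, k_3) = 0xB652FB
s_4 = InvRound(s_3, k_2) = 0xE52B65
s_5 = InvRound(s_4, k_1) = 0x1CEE52
s_6 = InvRound(s_5, k_0) = 0x3481CE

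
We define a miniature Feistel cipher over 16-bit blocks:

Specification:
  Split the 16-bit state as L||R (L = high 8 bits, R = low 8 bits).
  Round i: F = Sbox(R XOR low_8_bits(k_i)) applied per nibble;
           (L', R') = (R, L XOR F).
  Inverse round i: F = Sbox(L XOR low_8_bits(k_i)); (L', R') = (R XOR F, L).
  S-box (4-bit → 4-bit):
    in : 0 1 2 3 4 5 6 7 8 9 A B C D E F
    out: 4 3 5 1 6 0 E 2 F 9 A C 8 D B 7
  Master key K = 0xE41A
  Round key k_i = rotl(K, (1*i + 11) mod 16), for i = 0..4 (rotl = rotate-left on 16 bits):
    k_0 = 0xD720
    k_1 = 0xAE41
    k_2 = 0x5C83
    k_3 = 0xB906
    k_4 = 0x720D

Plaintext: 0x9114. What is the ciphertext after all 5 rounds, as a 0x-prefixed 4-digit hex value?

s_0 = plaintext = 0x9114
s_1 = Round(s_0, k_0) = 0x1487
s_2 = Round(s_1, k_1) = 0x879A
s_3 = Round(s_2, k_2) = 0x9ABE
s_4 = Round(s_3, k_3) = 0xBE55
s_5 = Round(s_4, k_4) = 0x55B1

0x55B1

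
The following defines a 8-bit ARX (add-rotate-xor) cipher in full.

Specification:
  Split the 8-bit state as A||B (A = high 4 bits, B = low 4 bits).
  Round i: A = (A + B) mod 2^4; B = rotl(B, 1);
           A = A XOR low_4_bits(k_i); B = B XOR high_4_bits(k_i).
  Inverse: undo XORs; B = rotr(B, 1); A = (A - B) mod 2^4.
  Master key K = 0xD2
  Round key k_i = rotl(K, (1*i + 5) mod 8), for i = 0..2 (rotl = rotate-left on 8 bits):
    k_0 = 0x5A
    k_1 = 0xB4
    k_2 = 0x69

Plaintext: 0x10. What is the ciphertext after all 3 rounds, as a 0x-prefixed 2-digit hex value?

s_0 = plaintext = 0x10
s_1 = Round(s_0, k_0) = 0xB5
s_2 = Round(s_1, k_1) = 0x41
s_3 = Round(s_2, k_2) = 0xC4

0xC4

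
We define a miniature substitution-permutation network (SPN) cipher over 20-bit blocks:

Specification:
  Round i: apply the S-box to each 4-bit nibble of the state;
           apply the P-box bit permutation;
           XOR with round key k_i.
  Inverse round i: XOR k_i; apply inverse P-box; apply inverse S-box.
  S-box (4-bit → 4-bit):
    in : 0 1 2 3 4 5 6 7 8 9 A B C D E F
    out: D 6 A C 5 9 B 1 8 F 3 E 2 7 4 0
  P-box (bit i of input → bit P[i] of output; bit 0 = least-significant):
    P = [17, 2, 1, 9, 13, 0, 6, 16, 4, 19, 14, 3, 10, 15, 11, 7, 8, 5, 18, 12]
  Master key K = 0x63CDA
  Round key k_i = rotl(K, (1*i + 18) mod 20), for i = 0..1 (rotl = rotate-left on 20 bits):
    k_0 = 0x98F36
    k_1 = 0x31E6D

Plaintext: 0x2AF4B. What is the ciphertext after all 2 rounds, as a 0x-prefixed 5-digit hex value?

s_0 = plaintext = 0x2AF4B
s_1 = Round(s_0, k_0) = 0x93950
s_2 = Round(s_1, k_1) = 0xC65D7

0xC65D7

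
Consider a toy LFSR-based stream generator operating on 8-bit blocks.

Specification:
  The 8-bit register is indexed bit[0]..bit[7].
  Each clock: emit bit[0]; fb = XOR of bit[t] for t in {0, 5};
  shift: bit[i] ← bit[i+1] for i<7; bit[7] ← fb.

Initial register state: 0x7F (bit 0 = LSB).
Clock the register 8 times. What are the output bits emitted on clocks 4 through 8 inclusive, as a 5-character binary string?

reg_0 = 0x7F
clock 1: out=1, reg = 0x3F
clock 2: out=1, reg = 0x1F
clock 3: out=1, reg = 0x8F
clock 4: out=1, reg = 0xC7
clock 5: out=1, reg = 0xE3
clock 6: out=1, reg = 0x71
clock 7: out=1, reg = 0x38
clock 8: out=0, reg = 0x9C

11110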